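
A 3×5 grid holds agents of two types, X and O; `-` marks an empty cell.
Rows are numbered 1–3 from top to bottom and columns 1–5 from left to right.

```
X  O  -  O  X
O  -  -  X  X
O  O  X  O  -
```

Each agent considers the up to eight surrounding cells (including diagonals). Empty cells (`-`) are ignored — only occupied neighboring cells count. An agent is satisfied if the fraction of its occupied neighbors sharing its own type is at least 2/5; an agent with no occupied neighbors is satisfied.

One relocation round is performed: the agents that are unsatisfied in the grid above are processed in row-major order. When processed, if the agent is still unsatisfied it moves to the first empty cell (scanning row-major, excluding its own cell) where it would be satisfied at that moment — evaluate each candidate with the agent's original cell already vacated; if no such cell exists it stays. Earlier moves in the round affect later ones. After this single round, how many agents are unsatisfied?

1

Initially unsatisfied (in order): (1,1), (1,4), (3,3), (3,4).
  (1,1) → (3,5).
  (1,4) → (1,1).
  (3,3) → (1,3).
  (3,4) → (2,2).
Resulting grid:
O O X - X
O O - X X
O O - - X
Unsatisfied now: (1,3).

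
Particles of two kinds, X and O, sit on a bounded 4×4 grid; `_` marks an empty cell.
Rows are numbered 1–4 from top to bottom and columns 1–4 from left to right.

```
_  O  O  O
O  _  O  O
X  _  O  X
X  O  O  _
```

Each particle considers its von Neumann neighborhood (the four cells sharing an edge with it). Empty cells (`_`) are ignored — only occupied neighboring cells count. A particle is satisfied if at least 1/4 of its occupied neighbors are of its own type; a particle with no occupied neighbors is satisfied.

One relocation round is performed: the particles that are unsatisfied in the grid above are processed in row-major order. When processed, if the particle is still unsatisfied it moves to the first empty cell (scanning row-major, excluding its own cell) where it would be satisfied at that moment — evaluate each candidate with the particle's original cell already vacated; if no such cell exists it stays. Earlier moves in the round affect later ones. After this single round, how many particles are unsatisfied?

0

Initially unsatisfied (in order): (2,1), (3,4).
  (2,1) → (1,1).
  (3,4) → (2,1).
Resulting grid:
O O O O
X _ O O
X _ O _
X O O _
All satisfied now.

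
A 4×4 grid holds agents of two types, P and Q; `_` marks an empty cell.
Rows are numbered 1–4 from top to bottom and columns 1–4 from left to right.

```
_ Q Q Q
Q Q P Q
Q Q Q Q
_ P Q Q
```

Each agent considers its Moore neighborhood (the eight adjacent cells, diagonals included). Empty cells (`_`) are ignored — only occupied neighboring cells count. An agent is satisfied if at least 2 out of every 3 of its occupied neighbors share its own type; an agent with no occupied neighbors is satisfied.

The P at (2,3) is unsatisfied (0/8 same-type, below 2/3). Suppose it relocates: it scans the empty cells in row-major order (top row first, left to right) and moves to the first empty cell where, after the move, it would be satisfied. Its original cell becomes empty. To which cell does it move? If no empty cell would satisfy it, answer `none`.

none

Vacating (2,3). Empty cells in order:
  (1,1): 0/3 same-type → still unsatisfied.
  (4,1): 1/3 same-type → still unsatisfied.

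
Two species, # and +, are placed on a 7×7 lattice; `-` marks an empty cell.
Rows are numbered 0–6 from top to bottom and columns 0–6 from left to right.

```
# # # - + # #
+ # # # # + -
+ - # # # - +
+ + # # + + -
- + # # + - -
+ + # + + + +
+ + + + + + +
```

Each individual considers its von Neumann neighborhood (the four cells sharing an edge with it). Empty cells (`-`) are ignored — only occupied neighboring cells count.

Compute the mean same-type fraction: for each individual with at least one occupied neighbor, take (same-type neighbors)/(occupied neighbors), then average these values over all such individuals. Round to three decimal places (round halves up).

0.760

(0,0)# 1/2
(0,1)# 3/3
(0,2)# 2/2
(0,4)+ 0/2
(0,5)# 1/3
(0,6)# 1/1
(1,0)+ 1/3
(1,1)# 2/3
(1,2)# 4/4
(1,3)# 3/3
(1,4)# 2/4
(1,5)+ 0/2
(2,0)+ 2/2
(2,2)# 3/3
(2,3)# 4/4
(2,4)# 2/3
(2,6)+ — no occupied neighbors
(3,0)+ 2/2
(3,1)+ 2/3
(3,2)# 3/4
(3,3)# 3/4
(3,4)+ 2/4
(3,5)+ 1/1
(4,1)+ 2/3
(4,2)# 3/4
(4,3)# 2/4
(4,4)+ 2/3
(5,0)+ 2/2
(5,1)+ 3/4
(5,2)# 1/4
(5,3)+ 2/4
(5,4)+ 4/4
(5,5)+ 3/3
(5,6)+ 2/2
(6,0)+ 2/2
(6,1)+ 3/3
(6,2)+ 2/3
(6,3)+ 3/3
(6,4)+ 3/3
(6,5)+ 3/3
(6,6)+ 2/2
Sum over 40 individuals: 1/2 + 3/3 + 2/2 + 0/2 + 1/3 + 1/1 + 1/3 + 2/3 + 4/4 + 3/3 + 2/4 + 0/2 + 2/2 + 3/3 + 4/4 + 2/3 + 2/2 + 2/3 + 3/4 + 3/4 + 2/4 + 1/1 + 2/3 + 3/4 + 2/4 + 2/3 + 2/2 + 3/4 + 1/4 + 2/4 + 4/4 + 3/3 + 2/2 + 2/2 + 3/3 + 2/3 + 3/3 + 3/3 + 3/3 + 2/2 = 365/12; mean = 365/12 ÷ 40 = 73/96 = 0.760416… → 0.760.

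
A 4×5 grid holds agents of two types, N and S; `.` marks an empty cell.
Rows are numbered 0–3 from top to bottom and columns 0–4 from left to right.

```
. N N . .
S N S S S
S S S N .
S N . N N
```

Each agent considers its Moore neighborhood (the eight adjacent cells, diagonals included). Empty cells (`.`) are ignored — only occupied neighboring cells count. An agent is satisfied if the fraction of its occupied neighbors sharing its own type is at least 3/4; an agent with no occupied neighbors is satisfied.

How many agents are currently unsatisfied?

(0,1)N 2/4 unhappy
(0,2)N 2/4 unhappy
(1,0)S 2/4 unhappy
(1,1)N 2/7 unhappy
(1,2)S 3/7 unhappy
(1,3)S 3/5 unhappy
(1,4)S 1/2 unhappy
(2,0)S 3/5 unhappy
(2,1)S 5/7 unhappy
(2,2)S 3/7 unhappy
(2,3)N 2/6 unhappy
(3,0)S 2/3 unhappy
(3,1)N 0/4 unhappy
(3,3)N 2/3 unhappy
(3,4)N 2/2 ok
Unsatisfied: (0,1), (0,2), (1,0), (1,1), (1,2), (1,3), (1,4), (2,0), (2,1), (2,2), (2,3), (3,0), (3,1), (3,3) — 14 in total.

14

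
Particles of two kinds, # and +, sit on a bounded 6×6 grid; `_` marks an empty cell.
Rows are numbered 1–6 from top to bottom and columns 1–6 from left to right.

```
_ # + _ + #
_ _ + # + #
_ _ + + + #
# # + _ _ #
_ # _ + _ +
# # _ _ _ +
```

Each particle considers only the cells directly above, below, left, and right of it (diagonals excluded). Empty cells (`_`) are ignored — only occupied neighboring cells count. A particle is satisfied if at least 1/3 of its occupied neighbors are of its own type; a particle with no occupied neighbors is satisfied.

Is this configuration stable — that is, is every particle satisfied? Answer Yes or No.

No

Row 1: (1,2)# 0/1 ✗ · (1,3)+ 1/2 ✓ · (1,5)+ 1/2 ✓ · (1,6)# 1/2 ✓
Row 2: (2,3)+ 2/3 ✓ · (2,4)# 0/3 ✗ · (2,5)+ 2/4 ✓ · (2,6)# 2/3 ✓
Row 3: (3,3)+ 3/3 ✓ · (3,4)+ 2/3 ✓ · (3,5)+ 2/3 ✓ · (3,6)# 2/3 ✓
Row 4: (4,1)# 1/1 ✓ · (4,2)# 2/3 ✓ · (4,3)+ 1/2 ✓ · (4,6)# 1/2 ✓
Row 5: (5,2)# 2/2 ✓ · (5,4)+ 0/0 ✓ · (5,6)+ 1/2 ✓
Row 6: (6,1)# 1/1 ✓ · (6,2)# 2/2 ✓ · (6,6)+ 1/1 ✓
For instance (1,2) has only 0/1 same-type neighbors, below 1/3.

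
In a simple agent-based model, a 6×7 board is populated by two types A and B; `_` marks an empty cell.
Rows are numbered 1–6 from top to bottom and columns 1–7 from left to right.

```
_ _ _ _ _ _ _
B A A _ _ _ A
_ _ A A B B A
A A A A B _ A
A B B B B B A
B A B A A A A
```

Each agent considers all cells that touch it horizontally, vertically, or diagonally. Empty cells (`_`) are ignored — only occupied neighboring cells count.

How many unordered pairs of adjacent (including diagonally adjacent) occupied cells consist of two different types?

35

Scan each occupied cell's neighbors to the right and below (and the two forward diagonals) so each pair is counted once.
From row 2: 2 unlike of 7 pairs (running 2/7).
From row 3: 5 unlike of 15 pairs (running 7/22).
From row 4: 11 unlike of 20 pairs (running 18/42).
From row 5: 14 unlike of 25 pairs (running 32/67).
From row 6: 3 unlike of 6 pairs (running 35/73).
Total adjacent occupied pairs: 73; unlike-type pairs: 35.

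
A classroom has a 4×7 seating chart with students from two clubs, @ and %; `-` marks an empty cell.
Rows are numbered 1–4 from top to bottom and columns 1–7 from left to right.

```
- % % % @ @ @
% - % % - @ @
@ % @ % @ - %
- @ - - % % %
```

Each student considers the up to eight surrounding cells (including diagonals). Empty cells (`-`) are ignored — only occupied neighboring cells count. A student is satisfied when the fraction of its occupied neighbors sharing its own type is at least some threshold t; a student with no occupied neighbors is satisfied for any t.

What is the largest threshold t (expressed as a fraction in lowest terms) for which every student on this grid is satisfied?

(1,2)% 3/3
(1,3)% 4/4
(1,4)% 3/4
(1,5)@ 2/4
(1,6)@ 4/4
(1,7)@ 3/3
(2,1)% 2/3
(2,3)% 6/7
(2,4)% 4/7
(2,6)@ 5/6
(2,7)@ 3/4
(3,1)@ 1/3
(3,2)% 2/5
(3,3)@ 1/5
(3,4)% 3/5
(3,5)@ 1/5
(3,7)% 2/4
(4,2)@ 2/3
(4,5)% 2/3
(4,6)% 3/4
(4,7)% 2/2
The smallest same-type fraction is 1/5 at (3,3), which reduces to 1/5. Any threshold above that leaves this student unsatisfied.

1/5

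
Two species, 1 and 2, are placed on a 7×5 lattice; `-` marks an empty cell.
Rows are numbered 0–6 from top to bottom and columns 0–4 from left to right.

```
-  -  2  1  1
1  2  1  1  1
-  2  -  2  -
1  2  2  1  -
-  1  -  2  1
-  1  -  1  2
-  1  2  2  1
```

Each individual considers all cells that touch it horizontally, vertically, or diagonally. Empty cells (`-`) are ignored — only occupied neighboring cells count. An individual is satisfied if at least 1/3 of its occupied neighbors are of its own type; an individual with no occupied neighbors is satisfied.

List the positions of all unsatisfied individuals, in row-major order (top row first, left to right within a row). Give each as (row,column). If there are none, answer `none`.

(0,2), (1,0), (2,3), (3,3), (6,2)

Row 0: (0,2)2 1/4 ✗ · (0,3)1 4/5 ✓ · (0,4)1 3/3 ✓
Row 1: (1,0)1 0/2 ✗ · (1,1)2 2/4 ✓ · (1,2)1 2/6 ✓ · (1,3)1 4/6 ✓ · (1,4)1 3/4 ✓
Row 2: (2,1)2 3/6 ✓ · (2,3)2 1/5 ✗
Row 3: (3,0)1 1/3 ✓ · (3,1)2 2/4 ✓ · (3,2)2 4/6 ✓ · (3,3)1 1/4 ✗
Row 4: (4,1)1 2/4 ✓ · (4,3)2 2/5 ✓ · (4,4)1 2/4 ✓
Row 5: (5,1)1 2/3 ✓ · (5,3)1 2/6 ✓ · (5,4)2 2/5 ✓
Row 6: (6,1)1 1/2 ✓ · (6,2)2 1/4 ✗ · (6,3)2 2/4 ✓ · (6,4)1 1/3 ✓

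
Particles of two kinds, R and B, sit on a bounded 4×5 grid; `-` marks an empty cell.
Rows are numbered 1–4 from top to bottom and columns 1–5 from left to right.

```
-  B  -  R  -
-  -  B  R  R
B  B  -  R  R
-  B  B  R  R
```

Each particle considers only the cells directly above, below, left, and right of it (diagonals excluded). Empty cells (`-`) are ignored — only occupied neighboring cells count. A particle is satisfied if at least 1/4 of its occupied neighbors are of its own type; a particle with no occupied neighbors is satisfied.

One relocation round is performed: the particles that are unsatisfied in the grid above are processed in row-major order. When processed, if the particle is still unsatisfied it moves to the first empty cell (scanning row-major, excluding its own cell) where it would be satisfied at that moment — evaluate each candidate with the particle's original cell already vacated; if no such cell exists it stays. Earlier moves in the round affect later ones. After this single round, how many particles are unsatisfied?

0

Initially unsatisfied (in order): (2,3).
  (2,3) → (1,1).
Resulting grid:
B B - R -
- - - R R
B B - R R
- B B R R
All satisfied now.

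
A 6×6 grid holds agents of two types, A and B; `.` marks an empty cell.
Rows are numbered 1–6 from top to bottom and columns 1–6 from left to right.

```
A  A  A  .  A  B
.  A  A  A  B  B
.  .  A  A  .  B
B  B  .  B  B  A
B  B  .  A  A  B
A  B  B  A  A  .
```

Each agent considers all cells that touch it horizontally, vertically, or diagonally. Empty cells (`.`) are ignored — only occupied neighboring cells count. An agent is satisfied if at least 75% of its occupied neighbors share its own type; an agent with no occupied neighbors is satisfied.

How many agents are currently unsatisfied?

13

(1,1)A 2/2 ok
(1,2)A 4/4 ok
(1,3)A 4/4 ok
(1,5)A 1/4 unhappy
(1,6)B 2/3 unhappy
(2,2)A 5/5 ok
(2,3)A 6/6 ok
(2,4)A 5/6 ok
(2,5)B 3/6 unhappy
(2,6)B 3/4 ok
(3,3)A 4/6 unhappy
(3,4)A 3/6 unhappy
(3,6)B 3/4 ok
(4,1)B 3/3 ok
(4,2)B 3/4 ok
(4,4)B 1/5 unhappy
(4,5)B 3/7 unhappy
(4,6)A 1/4 unhappy
(5,1)B 4/5 ok
(5,2)B 5/6 ok
(5,4)A 3/6 unhappy
(5,5)A 4/7 unhappy
(5,6)B 1/4 unhappy
(6,1)A 0/3 unhappy
(6,2)B 3/4 ok
(6,3)B 2/4 unhappy
(6,4)A 3/4 ok
(6,5)A 3/4 ok
Unsatisfied: (1,5), (1,6), (2,5), (3,3), (3,4), (4,4), (4,5), (4,6), (5,4), (5,5), (5,6), (6,1), (6,3) — 13 in total.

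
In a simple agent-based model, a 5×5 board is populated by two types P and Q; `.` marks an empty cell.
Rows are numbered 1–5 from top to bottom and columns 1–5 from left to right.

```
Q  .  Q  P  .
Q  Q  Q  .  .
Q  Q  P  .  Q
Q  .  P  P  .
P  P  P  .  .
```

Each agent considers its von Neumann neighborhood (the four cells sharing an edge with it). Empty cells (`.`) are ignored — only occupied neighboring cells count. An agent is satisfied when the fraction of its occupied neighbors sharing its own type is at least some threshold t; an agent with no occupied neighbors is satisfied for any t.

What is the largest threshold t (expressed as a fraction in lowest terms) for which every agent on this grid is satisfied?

(1,1)Q 1/1
(1,3)Q 1/2
(1,4)P 0/1
(2,1)Q 3/3
(2,2)Q 3/3
(2,3)Q 2/3
(3,1)Q 3/3
(3,2)Q 2/3
(3,3)P 1/3
(3,5)Q — no occupied neighbors
(4,1)Q 1/2
(4,3)P 3/3
(4,4)P 1/1
(5,1)P 1/2
(5,2)P 2/2
(5,3)P 2/2
The smallest same-type fraction is 0/1 at (1,4), which reduces to 0/1. Any threshold above that leaves this agent unsatisfied.

0/1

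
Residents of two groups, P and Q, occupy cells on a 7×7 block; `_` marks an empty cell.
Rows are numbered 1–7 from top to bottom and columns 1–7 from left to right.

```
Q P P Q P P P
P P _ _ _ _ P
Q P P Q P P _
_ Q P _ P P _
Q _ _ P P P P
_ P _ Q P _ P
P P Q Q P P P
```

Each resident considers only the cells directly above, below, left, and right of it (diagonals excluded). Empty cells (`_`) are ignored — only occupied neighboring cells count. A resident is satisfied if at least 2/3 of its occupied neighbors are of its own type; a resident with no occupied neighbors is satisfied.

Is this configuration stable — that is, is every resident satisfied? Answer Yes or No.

Row 1: (1,1)Q 0/2 unhappy · (1,2)P 2/3 ok · (1,3)P 1/2 unhappy · (1,4)Q 0/2 unhappy · (1,5)P 1/2 unhappy · (1,6)P 2/2 ok · (1,7)P 2/2 ok
Row 2: (2,1)P 1/3 unhappy · (2,2)P 3/3 ok · (2,7)P 1/1 ok
Row 3: (3,1)Q 0/2 unhappy · (3,2)P 2/4 unhappy · (3,3)P 2/3 ok · (3,4)Q 0/2 unhappy · (3,5)P 2/3 ok · (3,6)P 2/2 ok
Row 4: (4,2)Q 0/2 unhappy · (4,3)P 1/2 unhappy · (4,5)P 3/3 ok · (4,6)P 3/3 ok
Row 5: (5,1)Q 0/0 ok · (5,4)P 1/2 unhappy · (5,5)P 4/4 ok · (5,6)P 3/3 ok · (5,7)P 2/2 ok
Row 6: (6,2)P 1/1 ok · (6,4)Q 1/3 unhappy · (6,5)P 2/3 ok · (6,7)P 2/2 ok
Row 7: (7,1)P 1/1 ok · (7,2)P 2/3 ok · (7,3)Q 1/2 unhappy · (7,4)Q 2/3 ok · (7,5)P 2/3 ok · (7,6)P 2/2 ok · (7,7)P 2/2 ok
For instance (1,1) has only 0/2 same-type neighbors, below 2/3.

No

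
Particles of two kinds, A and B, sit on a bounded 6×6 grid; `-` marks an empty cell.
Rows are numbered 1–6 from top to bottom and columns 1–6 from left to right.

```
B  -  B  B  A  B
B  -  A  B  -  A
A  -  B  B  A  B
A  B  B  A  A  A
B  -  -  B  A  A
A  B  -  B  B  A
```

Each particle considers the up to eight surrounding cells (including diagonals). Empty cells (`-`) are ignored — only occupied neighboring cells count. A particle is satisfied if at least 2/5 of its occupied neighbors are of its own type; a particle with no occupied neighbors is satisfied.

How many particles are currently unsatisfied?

Row 1: (1,1)B 1/1 ok · (1,3)B 2/3 ok · (1,4)B 2/4 ok · (1,5)A 1/4 unhappy · (1,6)B 0/2 unhappy
Row 2: (2,1)B 1/2 ok · (2,3)A 0/5 unhappy · (2,4)B 4/7 ok · (2,6)A 2/4 ok
Row 3: (3,1)A 1/3 unhappy · (3,3)B 4/6 ok · (3,4)B 3/7 ok · (3,5)A 4/7 ok · (3,6)B 0/4 unhappy
Row 4: (4,1)A 1/3 unhappy · (4,2)B 3/5 ok · (4,3)B 4/5 ok · (4,4)A 3/7 ok · (4,5)A 5/8 ok · (4,6)A 4/5 ok
Row 5: (5,1)B 2/4 ok · (5,4)B 3/6 ok · (5,5)A 5/8 ok · (5,6)A 4/5 ok
Row 6: (6,1)A 0/2 unhappy · (6,2)B 1/2 ok · (6,4)B 2/3 ok · (6,5)B 2/5 ok · (6,6)A 2/3 ok
Unsatisfied: (1,5), (1,6), (2,3), (3,1), (3,6), (4,1), (6,1) — 7 in total.

7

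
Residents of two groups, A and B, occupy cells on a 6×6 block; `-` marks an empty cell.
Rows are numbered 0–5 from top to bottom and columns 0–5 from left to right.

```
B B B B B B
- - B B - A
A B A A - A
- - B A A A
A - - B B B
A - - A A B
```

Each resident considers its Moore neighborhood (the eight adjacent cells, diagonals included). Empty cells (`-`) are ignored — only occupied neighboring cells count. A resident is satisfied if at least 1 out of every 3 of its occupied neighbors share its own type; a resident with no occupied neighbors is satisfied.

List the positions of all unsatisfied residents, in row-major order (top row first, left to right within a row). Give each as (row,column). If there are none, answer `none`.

(2,0), (5,4)

Row 0: (0,0)B 1/1 satisfied · (0,1)B 3/3 satisfied · (0,2)B 4/4 satisfied · (0,3)B 4/4 satisfied · (0,4)B 3/4 satisfied · (0,5)B 1/2 satisfied
Row 1: (1,2)B 5/7 satisfied · (1,3)B 4/6 satisfied · (1,5)A 1/3 satisfied
Row 2: (2,0)A 0/1 not · (2,1)B 2/4 satisfied · (2,2)A 2/6 satisfied · (2,3)A 3/6 satisfied · (2,5)A 3/3 satisfied
Row 3: (3,2)B 2/5 satisfied · (3,3)A 3/6 satisfied · (3,4)A 4/7 satisfied · (3,5)A 2/4 satisfied
Row 4: (4,0)A 1/1 satisfied · (4,3)B 2/6 satisfied · (4,4)B 3/8 satisfied · (4,5)B 2/5 satisfied
Row 5: (5,0)A 1/1 satisfied · (5,3)A 1/3 satisfied · (5,4)A 1/5 not · (5,5)B 2/3 satisfied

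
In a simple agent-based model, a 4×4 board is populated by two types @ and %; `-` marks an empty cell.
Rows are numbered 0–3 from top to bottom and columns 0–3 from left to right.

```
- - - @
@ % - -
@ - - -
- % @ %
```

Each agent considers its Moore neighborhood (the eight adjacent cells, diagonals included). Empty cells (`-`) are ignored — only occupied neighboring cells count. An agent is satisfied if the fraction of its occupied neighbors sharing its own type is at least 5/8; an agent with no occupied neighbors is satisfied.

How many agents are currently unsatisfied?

6

Row 0: (0,3)@ 0/0 satisfied
Row 1: (1,0)@ 1/2 not · (1,1)% 0/2 not
Row 2: (2,0)@ 1/3 not
Row 3: (3,1)% 0/2 not · (3,2)@ 0/2 not · (3,3)% 0/1 not
Unsatisfied: (1,0), (1,1), (2,0), (3,1), (3,2), (3,3) — 6 in total.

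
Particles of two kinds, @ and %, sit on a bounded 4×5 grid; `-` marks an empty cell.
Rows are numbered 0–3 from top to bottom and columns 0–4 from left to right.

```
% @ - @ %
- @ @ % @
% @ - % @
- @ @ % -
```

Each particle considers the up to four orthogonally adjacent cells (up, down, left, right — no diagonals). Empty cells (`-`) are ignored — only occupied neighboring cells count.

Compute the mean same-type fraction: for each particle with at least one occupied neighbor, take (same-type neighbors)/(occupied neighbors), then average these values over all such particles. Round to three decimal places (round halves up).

0.428

(0,0)% 0/1
(0,1)@ 1/2
(0,3)@ 0/2
(0,4)% 0/2
(1,1)@ 3/3
(1,2)@ 1/2
(1,3)% 1/4
(1,4)@ 1/3
(2,0)% 0/1
(2,1)@ 2/3
(2,3)% 2/3
(2,4)@ 1/2
(3,1)@ 2/2
(3,2)@ 1/2
(3,3)% 1/2
Sum over 15 particles: 0/1 + 1/2 + 0/2 + 0/2 + 3/3 + 1/2 + 1/4 + 1/3 + 0/1 + 2/3 + 2/3 + 1/2 + 2/2 + 1/2 + 1/2 = 77/12; mean = 77/12 ÷ 15 = 77/180 = 0.427777… → 0.428.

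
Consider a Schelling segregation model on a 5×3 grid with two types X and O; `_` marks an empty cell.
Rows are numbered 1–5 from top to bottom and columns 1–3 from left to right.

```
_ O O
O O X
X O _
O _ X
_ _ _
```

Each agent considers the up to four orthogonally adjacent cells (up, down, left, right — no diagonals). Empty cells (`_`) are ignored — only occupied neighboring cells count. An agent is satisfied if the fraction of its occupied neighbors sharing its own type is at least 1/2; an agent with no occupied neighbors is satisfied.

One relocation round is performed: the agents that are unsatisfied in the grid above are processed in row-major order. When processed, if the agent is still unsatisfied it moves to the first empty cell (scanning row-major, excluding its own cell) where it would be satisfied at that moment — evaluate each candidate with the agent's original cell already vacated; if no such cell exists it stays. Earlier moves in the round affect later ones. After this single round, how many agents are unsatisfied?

0

Initially unsatisfied (in order): (2,3), (3,1), (4,1).
  (2,3) → (3,3).
  (3,1) → (5,2).
  (4,1): now satisfied by earlier moves; stays.
Resulting grid:
_ O O
O O _
_ O X
O _ X
_ X _
All satisfied now.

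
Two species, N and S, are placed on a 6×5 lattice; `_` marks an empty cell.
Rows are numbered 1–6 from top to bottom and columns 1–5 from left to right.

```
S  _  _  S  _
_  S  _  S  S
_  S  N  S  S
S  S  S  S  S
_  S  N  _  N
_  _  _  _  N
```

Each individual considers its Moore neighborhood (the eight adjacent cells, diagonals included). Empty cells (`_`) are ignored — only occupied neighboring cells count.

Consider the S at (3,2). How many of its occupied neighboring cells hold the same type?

Occupied neighbors of (3,2): (2,2)=S, (3,3)=N, (4,1)=S, (4,2)=S, (4,3)=S.
Same type (S): 4 of 5.

4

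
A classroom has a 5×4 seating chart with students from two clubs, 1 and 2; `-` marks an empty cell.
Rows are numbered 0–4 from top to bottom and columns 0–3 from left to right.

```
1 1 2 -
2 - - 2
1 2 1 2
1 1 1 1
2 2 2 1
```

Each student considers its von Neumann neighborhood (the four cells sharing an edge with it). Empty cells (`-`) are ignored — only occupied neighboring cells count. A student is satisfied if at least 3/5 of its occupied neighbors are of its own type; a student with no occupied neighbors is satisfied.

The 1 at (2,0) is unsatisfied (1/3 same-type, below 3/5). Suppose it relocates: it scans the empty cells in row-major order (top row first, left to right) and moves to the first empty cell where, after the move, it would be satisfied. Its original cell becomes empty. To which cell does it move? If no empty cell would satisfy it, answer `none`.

Vacating (2,0). Empty cells in order:
  (0,3): 0/2 same-type → still unsatisfied.
  (1,1): 1/3 same-type → still unsatisfied.
  (1,2): 1/3 same-type → still unsatisfied.

none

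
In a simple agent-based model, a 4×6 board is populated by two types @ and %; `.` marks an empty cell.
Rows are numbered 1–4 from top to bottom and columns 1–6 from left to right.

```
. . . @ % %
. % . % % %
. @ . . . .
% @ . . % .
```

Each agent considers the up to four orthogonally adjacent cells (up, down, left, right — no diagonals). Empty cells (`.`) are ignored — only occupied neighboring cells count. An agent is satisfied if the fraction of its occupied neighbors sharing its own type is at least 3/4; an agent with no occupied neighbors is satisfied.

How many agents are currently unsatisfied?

Row 1: (1,4)@ 0/2 unhappy · (1,5)% 2/3 unhappy · (1,6)% 2/2 ok
Row 2: (2,2)% 0/1 unhappy · (2,4)% 1/2 unhappy · (2,5)% 3/3 ok · (2,6)% 2/2 ok
Row 3: (3,2)@ 1/2 unhappy
Row 4: (4,1)% 0/1 unhappy · (4,2)@ 1/2 unhappy · (4,5)% 0/0 ok
Unsatisfied: (1,4), (1,5), (2,2), (2,4), (3,2), (4,1), (4,2) — 7 in total.

7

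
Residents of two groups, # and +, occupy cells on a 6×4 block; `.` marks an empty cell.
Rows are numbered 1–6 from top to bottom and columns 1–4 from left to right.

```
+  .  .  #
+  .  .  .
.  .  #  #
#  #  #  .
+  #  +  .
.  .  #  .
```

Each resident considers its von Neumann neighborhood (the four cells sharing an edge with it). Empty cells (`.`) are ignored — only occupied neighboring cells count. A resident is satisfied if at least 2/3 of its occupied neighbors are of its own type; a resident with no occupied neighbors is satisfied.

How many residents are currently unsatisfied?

(1,1)+ 1/1 ✓
(1,4)# 0/0 ✓
(2,1)+ 1/1 ✓
(3,3)# 2/2 ✓
(3,4)# 1/1 ✓
(4,1)# 1/2 ✗
(4,2)# 3/3 ✓
(4,3)# 2/3 ✓
(5,1)+ 0/2 ✗
(5,2)# 1/3 ✗
(5,3)+ 0/3 ✗
(6,3)# 0/1 ✗
Unsatisfied: (4,1), (5,1), (5,2), (5,3), (6,3) — 5 in total.

5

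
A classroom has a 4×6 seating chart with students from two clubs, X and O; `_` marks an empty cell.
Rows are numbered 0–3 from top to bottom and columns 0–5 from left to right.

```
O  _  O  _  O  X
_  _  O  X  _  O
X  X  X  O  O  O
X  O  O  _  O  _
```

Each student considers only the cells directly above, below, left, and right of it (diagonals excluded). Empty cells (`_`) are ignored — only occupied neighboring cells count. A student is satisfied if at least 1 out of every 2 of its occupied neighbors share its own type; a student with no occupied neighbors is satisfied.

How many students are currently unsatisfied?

7

Row 0: (0,0)O 0/0 ✓ · (0,2)O 1/1 ✓ · (0,4)O 0/1 ✗ · (0,5)X 0/2 ✗
Row 1: (1,2)O 1/3 ✗ · (1,3)X 0/2 ✗ · (1,5)O 1/2 ✓
Row 2: (2,0)X 2/2 ✓ · (2,1)X 2/3 ✓ · (2,2)X 1/4 ✗ · (2,3)O 1/3 ✗ · (2,4)O 3/3 ✓ · (2,5)O 2/2 ✓
Row 3: (3,0)X 1/2 ✓ · (3,1)O 1/3 ✗ · (3,2)O 1/2 ✓ · (3,4)O 1/1 ✓
Unsatisfied: (0,4), (0,5), (1,2), (1,3), (2,2), (2,3), (3,1) — 7 in total.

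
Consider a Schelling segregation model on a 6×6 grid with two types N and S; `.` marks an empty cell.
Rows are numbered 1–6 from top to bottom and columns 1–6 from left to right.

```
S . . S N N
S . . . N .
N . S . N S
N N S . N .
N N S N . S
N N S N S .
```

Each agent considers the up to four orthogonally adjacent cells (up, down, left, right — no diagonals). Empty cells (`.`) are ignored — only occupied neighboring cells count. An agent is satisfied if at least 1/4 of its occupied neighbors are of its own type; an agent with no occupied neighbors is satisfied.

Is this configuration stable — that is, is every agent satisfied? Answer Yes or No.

Row 1: (1,1)S 1/1 satisfied · (1,4)S 0/1 not · (1,5)N 2/3 satisfied · (1,6)N 1/1 satisfied
Row 2: (2,1)S 1/2 satisfied · (2,5)N 2/2 satisfied
Row 3: (3,1)N 1/2 satisfied · (3,3)S 1/1 satisfied · (3,5)N 2/3 satisfied · (3,6)S 0/1 not
Row 4: (4,1)N 3/3 satisfied · (4,2)N 2/3 satisfied · (4,3)S 2/3 satisfied · (4,5)N 1/1 satisfied
Row 5: (5,1)N 3/3 satisfied · (5,2)N 3/4 satisfied · (5,3)S 2/4 satisfied · (5,4)N 1/2 satisfied · (5,6)S 0/0 satisfied
Row 6: (6,1)N 2/2 satisfied · (6,2)N 2/3 satisfied · (6,3)S 1/3 satisfied · (6,4)N 1/3 satisfied · (6,5)S 0/1 not
For instance (1,4) has only 0/1 same-type neighbors, below 1/4.

No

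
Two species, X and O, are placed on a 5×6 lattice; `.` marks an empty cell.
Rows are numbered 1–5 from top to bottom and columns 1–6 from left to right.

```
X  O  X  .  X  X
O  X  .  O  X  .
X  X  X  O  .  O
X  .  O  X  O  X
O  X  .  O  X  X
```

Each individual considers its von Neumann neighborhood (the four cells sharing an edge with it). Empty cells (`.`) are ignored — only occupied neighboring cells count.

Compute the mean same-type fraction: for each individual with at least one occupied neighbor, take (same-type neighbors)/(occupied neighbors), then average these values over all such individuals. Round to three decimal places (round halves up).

(1,1)X 0/2
(1,2)O 0/3
(1,3)X 0/1
(1,5)X 2/2
(1,6)X 1/1
(2,1)O 0/3
(2,2)X 1/3
(2,4)O 1/2
(2,5)X 1/2
(3,1)X 2/3
(3,2)X 3/3
(3,3)X 1/3
(3,4)O 1/3
(3,6)O 0/1
(4,1)X 1/2
(4,3)O 0/2
(4,4)X 0/4
(4,5)O 0/3
(4,6)X 1/3
(5,1)O 0/2
(5,2)X 0/1
(5,4)O 0/2
(5,5)X 1/3
(5,6)X 2/2
Sum over 24 individuals: 0/2 + 0/3 + 0/1 + 2/2 + 1/1 + 0/3 + 1/3 + 1/2 + 1/2 + 2/3 + 3/3 + 1/3 + 1/3 + 0/1 + 1/2 + 0/2 + 0/4 + 0/3 + 1/3 + 0/2 + 0/1 + 0/2 + 1/3 + 2/2 = 47/6; mean = 47/6 ÷ 24 = 47/144 = 0.326388… → 0.326.

0.326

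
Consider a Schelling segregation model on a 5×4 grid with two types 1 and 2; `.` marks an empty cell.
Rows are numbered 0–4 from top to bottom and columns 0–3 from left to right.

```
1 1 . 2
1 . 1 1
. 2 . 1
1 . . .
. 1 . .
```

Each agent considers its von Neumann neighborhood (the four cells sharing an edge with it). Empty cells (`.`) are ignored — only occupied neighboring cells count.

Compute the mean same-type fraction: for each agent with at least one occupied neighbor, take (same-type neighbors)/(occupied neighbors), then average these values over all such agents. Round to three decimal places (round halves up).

Row 0: (0,0)1 2/2 · (0,1)1 1/1 · (0,3)2 0/1
Row 1: (1,0)1 1/1 · (1,2)1 1/1 · (1,3)1 2/3
Row 2: (2,1)2 — no occupied neighbors · (2,3)1 1/1
Row 3: (3,0)1 — no occupied neighbors
Row 4: (4,1)1 — no occupied neighbors
Sum over 7 agents: 2/2 + 1/1 + 0/1 + 1/1 + 1/1 + 2/3 + 1/1 = 17/3; mean = 17/3 ÷ 7 = 17/21 = 0.809523… → 0.810.

0.810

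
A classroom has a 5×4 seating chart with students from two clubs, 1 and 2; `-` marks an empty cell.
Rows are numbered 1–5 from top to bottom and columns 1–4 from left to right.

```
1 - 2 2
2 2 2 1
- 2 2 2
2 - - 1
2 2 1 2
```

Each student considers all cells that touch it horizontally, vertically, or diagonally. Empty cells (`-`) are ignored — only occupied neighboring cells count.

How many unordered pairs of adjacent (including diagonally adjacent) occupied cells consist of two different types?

Scan each occupied cell's neighbors to the right and below (and the two forward diagonals) so each pair is counted once.
From row 1: 4 unlike of 8 pairs (running 4/8).
From row 2: 3 unlike of 11 pairs (running 7/19).
From row 3: 2 unlike of 5 pairs (running 9/24).
From row 4: 1 unlike of 4 pairs (running 10/28).
From row 5: 2 unlike of 3 pairs (running 12/31).
Total adjacent occupied pairs: 31; unlike-type pairs: 12.

12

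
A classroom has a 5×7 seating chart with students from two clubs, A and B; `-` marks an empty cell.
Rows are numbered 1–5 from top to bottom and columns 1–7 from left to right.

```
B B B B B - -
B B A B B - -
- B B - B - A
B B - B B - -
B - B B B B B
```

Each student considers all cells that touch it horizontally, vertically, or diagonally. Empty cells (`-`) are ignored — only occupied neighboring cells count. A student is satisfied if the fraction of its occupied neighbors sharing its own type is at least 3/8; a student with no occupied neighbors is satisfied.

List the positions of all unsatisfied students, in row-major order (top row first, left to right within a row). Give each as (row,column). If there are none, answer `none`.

(1,1)B 3/3 ✓
(1,2)B 4/5 ✓
(1,3)B 4/5 ✓
(1,4)B 4/5 ✓
(1,5)B 3/3 ✓
(2,1)B 4/4 ✓
(2,2)B 6/7 ✓
(2,3)A 0/7 ✗
(2,4)B 6/7 ✓
(2,5)B 4/4 ✓
(3,2)B 5/6 ✓
(3,3)B 5/6 ✓
(3,5)B 4/4 ✓
(3,7)A 0/0 ✓
(4,1)B 3/3 ✓
(4,2)B 5/5 ✓
(4,4)B 6/6 ✓
(4,5)B 5/5 ✓
(5,1)B 2/2 ✓
(5,3)B 3/3 ✓
(5,4)B 4/4 ✓
(5,5)B 4/4 ✓
(5,6)B 3/3 ✓
(5,7)B 1/1 ✓

(2,3)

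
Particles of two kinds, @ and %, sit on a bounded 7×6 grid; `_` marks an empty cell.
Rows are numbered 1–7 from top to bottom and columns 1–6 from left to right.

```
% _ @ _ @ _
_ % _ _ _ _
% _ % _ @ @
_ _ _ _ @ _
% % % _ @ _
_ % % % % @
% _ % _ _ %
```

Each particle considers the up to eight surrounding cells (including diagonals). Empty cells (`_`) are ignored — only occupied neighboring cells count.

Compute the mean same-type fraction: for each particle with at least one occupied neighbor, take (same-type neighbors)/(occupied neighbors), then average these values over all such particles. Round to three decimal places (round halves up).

0.819

Row 1: (1,1)% 1/1 · (1,3)@ 0/1 · (1,5)@ — no occupied neighbors
Row 2: (2,2)% 3/4
Row 3: (3,1)% 1/1 · (3,3)% 1/1 · (3,5)@ 2/2 · (3,6)@ 2/2
Row 4: (4,5)@ 3/3
Row 5: (5,1)% 2/2 · (5,2)% 4/4 · (5,3)% 4/4 · (5,5)@ 2/4
Row 6: (6,2)% 6/6 · (6,3)% 5/5 · (6,4)% 4/5 · (6,5)% 2/4 · (6,6)@ 1/3
Row 7: (7,1)% 1/1 · (7,3)% 3/3 · (7,6)% 1/2
Sum over 20 particles: 1/1 + 0/1 + 3/4 + 1/1 + 1/1 + 2/2 + 2/2 + 3/3 + 2/2 + 4/4 + 4/4 + 2/4 + 6/6 + 5/5 + 4/5 + 2/4 + 1/3 + 1/1 + 3/3 + 1/2 = 983/60; mean = 983/60 ÷ 20 = 983/1200 = 0.819166… → 0.819.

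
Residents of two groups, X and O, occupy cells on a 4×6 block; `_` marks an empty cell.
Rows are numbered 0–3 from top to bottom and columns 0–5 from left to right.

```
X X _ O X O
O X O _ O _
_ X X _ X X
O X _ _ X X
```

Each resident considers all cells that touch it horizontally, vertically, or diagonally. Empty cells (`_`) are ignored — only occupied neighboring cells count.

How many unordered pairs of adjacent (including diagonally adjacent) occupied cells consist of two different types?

Scan each occupied cell's neighbors to the right and below (and the two forward diagonals) so each pair is counted once.
From row 0: 6 unlike of 12 pairs (running 6/12).
From row 1: 7 unlike of 9 pairs (running 13/21).
From row 2: 1 unlike of 9 pairs (running 14/30).
From row 3: 1 unlike of 2 pairs (running 15/32).
Total adjacent occupied pairs: 32; unlike-type pairs: 15.

15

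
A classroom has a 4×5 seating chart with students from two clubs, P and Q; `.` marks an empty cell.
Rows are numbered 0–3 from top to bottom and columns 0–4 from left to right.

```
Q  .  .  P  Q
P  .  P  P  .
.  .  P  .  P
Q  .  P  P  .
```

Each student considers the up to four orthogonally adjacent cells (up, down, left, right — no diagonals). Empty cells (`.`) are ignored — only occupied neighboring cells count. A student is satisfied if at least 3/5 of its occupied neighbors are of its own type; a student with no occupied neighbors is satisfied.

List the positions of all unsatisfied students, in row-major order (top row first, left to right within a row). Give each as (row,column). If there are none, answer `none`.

(0,0), (0,3), (0,4), (1,0)

(0,0)Q 0/1 not
(0,3)P 1/2 not
(0,4)Q 0/1 not
(1,0)P 0/1 not
(1,2)P 2/2 satisfied
(1,3)P 2/2 satisfied
(2,2)P 2/2 satisfied
(2,4)P 0/0 satisfied
(3,0)Q 0/0 satisfied
(3,2)P 2/2 satisfied
(3,3)P 1/1 satisfied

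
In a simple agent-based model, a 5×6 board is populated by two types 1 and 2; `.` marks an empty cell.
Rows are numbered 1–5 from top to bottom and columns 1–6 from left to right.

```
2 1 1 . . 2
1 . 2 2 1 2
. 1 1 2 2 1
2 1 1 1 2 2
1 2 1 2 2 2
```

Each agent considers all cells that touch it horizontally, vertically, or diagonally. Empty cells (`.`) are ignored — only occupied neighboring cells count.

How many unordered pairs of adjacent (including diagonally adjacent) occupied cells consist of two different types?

33

Scan each occupied cell's neighbors to the right and below (and the two forward diagonals) so each pair is counted once.
Row 1: 2(1,1)–1(1,2)≠ 2(1,1)–1(2,1)≠ 1(1,2)–1(1,3)= 1(1,2)–2(2,3)≠ 1(1,2)–1(2,1)= 1(1,3)–2(2,3)≠ 1(1,3)–2(2,4)≠ 2(1,6)–2(2,6)= 2(1,6)–1(2,5)≠  → 6/9 unlike.
Row 2: 1(2,1)–1(3,2)= 2(2,3)–2(2,4)= 2(2,3)–1(3,3)≠ 2(2,3)–2(3,4)= 2(2,3)–1(3,2)≠ 2(2,4)–1(2,5)≠ 2(2,4)–2(3,4)= 2(2,4)–2(3,5)= 2(2,4)–1(3,3)≠ 1(2,5)–2(2,6)≠ 1(2,5)–2(3,5)≠ 1(2,5)–1(3,6)= 1(2,5)–2(3,4)≠ 2(2,6)–1(3,6)≠ 2(2,6)–2(3,5)=  → 8/15 unlike.
Row 3: 1(3,2)–1(3,3)= 1(3,2)–1(4,2)= 1(3,2)–1(4,3)= 1(3,2)–2(4,1)≠ 1(3,3)–2(3,4)≠ 1(3,3)–1(4,3)= 1(3,3)–1(4,4)= 1(3,3)–1(4,2)= 2(3,4)–2(3,5)= 2(3,4)–1(4,4)≠ 2(3,4)–2(4,5)= 2(3,4)–1(4,3)≠ 2(3,5)–1(3,6)≠ 2(3,5)–2(4,5)= 2(3,5)–2(4,6)= 2(3,5)–1(4,4)≠ 1(3,6)–2(4,6)≠ 1(3,6)–2(4,5)≠  → 8/18 unlike.
Row 4: 2(4,1)–1(4,2)≠ 2(4,1)–1(5,1)≠ 2(4,1)–2(5,2)= 1(4,2)–1(4,3)= 1(4,2)–2(5,2)≠ 1(4,2)–1(5,3)= 1(4,2)–1(5,1)= 1(4,3)–1(4,4)= 1(4,3)–1(5,3)= 1(4,3)–2(5,4)≠ 1(4,3)–2(5,2)≠ 1(4,4)–2(4,5)≠ 1(4,4)–2(5,4)≠ 1(4,4)–2(5,5)≠ 1(4,4)–1(5,3)= 2(4,5)–2(4,6)= 2(4,5)–2(5,5)= 2(4,5)–2(5,6)= 2(4,5)–2(5,4)= 2(4,6)–2(5,6)= 2(4,6)–2(5,5)=  → 8/21 unlike.
Row 5: 1(5,1)–2(5,2)≠ 2(5,2)–1(5,3)≠ 1(5,3)–2(5,4)≠ 2(5,4)–2(5,5)= 2(5,5)–2(5,6)=  → 3/5 unlike.
Total adjacent occupied pairs: 68; unlike-type pairs: 33.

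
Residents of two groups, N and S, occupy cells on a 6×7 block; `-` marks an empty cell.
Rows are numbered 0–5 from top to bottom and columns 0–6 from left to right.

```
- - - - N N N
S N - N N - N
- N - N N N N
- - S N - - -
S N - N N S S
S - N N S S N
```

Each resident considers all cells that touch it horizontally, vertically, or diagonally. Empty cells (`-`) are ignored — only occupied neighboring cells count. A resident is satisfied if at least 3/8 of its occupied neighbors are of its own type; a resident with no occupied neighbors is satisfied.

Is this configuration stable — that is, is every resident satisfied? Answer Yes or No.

No

Row 0: (0,4)N 3/3 ✓ · (0,5)N 4/4 ✓ · (0,6)N 2/2 ✓
Row 1: (1,0)S 0/2 ✗ · (1,1)N 1/2 ✓ · (1,3)N 4/4 ✓ · (1,4)N 6/6 ✓ · (1,6)N 4/4 ✓
Row 2: (2,1)N 1/3 ✗ · (2,3)N 4/5 ✓ · (2,4)N 5/5 ✓ · (2,5)N 4/4 ✓ · (2,6)N 2/2 ✓
Row 3: (3,2)S 0/5 ✗ · (3,3)N 4/5 ✓
Row 4: (4,0)S 1/2 ✓ · (4,1)N 1/4 ✗ · (4,3)N 4/6 ✓ · (4,4)N 3/6 ✓ · (4,5)S 3/5 ✓ · (4,6)S 2/3 ✓
Row 5: (5,0)S 1/2 ✓ · (5,2)N 3/3 ✓ · (5,3)N 3/4 ✓ · (5,4)S 2/5 ✓ · (5,5)S 3/5 ✓ · (5,6)N 0/3 ✗
For instance (1,0) has only 0/2 same-type neighbors, below 3/8.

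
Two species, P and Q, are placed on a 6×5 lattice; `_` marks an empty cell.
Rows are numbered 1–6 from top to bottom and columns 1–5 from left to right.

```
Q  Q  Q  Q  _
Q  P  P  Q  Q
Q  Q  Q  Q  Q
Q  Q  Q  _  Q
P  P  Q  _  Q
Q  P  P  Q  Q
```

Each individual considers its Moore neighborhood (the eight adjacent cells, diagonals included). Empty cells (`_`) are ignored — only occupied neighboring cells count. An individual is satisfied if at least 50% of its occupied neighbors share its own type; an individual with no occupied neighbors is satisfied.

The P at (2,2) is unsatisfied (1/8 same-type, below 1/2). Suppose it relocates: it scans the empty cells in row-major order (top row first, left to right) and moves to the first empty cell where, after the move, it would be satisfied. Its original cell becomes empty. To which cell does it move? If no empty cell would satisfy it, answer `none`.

none

Vacating (2,2). Empty cells in order:
  (1,5): 0/3 same-type → still unsatisfied.
  (4,4): 0/7 same-type → still unsatisfied.
  (5,4): 1/7 same-type → still unsatisfied.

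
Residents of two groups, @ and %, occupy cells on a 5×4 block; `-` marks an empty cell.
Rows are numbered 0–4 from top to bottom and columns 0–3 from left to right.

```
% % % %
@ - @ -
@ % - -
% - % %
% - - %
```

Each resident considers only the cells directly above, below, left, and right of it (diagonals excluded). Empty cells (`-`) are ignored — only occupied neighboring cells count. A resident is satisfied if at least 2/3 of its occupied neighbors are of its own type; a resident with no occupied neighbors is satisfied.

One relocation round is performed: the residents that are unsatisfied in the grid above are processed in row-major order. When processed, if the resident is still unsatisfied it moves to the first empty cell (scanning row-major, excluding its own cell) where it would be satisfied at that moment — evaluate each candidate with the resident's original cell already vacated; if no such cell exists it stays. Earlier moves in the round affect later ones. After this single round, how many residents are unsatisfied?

Initially unsatisfied (in order): (0,0), (1,0), (1,2), (2,0), (2,1), (3,0).
  (0,0) → (2,2).
  (1,0): now satisfied by earlier moves; stays.
  (1,2): no empty cell satisfies it; stays.
  (2,0): no empty cell satisfies it; stays.
  (2,1) → (2,3).
  (3,0) → (1,3).
Resulting grid:
- % % %
@ - @ %
@ - % %
- - % %
% - - %
Unsatisfied now: (1,2).

1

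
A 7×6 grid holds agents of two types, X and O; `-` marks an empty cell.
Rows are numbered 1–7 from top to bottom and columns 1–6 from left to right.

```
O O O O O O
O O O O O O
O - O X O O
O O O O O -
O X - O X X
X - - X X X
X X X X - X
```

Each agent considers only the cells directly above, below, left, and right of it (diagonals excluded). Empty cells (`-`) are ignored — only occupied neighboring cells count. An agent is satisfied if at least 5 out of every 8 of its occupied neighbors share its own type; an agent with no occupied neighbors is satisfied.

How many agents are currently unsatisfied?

(1,1)O 2/2 ok
(1,2)O 3/3 ok
(1,3)O 3/3 ok
(1,4)O 3/3 ok
(1,5)O 3/3 ok
(1,6)O 2/2 ok
(2,1)O 3/3 ok
(2,2)O 3/3 ok
(2,3)O 4/4 ok
(2,4)O 3/4 ok
(2,5)O 4/4 ok
(2,6)O 3/3 ok
(3,1)O 2/2 ok
(3,3)O 2/3 ok
(3,4)X 0/4 unhappy
(3,5)O 3/4 ok
(3,6)O 2/2 ok
(4,1)O 3/3 ok
(4,2)O 2/3 ok
(4,3)O 3/3 ok
(4,4)O 3/4 ok
(4,5)O 2/3 ok
(5,1)O 1/3 unhappy
(5,2)X 0/2 unhappy
(5,4)O 1/3 unhappy
(5,5)X 2/4 unhappy
(5,6)X 2/2 ok
(6,1)X 1/2 unhappy
(6,4)X 2/3 ok
(6,5)X 3/3 ok
(6,6)X 3/3 ok
(7,1)X 2/2 ok
(7,2)X 2/2 ok
(7,3)X 2/2 ok
(7,4)X 2/2 ok
(7,6)X 1/1 ok
Unsatisfied: (3,4), (5,1), (5,2), (5,4), (5,5), (6,1) — 6 in total.

6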